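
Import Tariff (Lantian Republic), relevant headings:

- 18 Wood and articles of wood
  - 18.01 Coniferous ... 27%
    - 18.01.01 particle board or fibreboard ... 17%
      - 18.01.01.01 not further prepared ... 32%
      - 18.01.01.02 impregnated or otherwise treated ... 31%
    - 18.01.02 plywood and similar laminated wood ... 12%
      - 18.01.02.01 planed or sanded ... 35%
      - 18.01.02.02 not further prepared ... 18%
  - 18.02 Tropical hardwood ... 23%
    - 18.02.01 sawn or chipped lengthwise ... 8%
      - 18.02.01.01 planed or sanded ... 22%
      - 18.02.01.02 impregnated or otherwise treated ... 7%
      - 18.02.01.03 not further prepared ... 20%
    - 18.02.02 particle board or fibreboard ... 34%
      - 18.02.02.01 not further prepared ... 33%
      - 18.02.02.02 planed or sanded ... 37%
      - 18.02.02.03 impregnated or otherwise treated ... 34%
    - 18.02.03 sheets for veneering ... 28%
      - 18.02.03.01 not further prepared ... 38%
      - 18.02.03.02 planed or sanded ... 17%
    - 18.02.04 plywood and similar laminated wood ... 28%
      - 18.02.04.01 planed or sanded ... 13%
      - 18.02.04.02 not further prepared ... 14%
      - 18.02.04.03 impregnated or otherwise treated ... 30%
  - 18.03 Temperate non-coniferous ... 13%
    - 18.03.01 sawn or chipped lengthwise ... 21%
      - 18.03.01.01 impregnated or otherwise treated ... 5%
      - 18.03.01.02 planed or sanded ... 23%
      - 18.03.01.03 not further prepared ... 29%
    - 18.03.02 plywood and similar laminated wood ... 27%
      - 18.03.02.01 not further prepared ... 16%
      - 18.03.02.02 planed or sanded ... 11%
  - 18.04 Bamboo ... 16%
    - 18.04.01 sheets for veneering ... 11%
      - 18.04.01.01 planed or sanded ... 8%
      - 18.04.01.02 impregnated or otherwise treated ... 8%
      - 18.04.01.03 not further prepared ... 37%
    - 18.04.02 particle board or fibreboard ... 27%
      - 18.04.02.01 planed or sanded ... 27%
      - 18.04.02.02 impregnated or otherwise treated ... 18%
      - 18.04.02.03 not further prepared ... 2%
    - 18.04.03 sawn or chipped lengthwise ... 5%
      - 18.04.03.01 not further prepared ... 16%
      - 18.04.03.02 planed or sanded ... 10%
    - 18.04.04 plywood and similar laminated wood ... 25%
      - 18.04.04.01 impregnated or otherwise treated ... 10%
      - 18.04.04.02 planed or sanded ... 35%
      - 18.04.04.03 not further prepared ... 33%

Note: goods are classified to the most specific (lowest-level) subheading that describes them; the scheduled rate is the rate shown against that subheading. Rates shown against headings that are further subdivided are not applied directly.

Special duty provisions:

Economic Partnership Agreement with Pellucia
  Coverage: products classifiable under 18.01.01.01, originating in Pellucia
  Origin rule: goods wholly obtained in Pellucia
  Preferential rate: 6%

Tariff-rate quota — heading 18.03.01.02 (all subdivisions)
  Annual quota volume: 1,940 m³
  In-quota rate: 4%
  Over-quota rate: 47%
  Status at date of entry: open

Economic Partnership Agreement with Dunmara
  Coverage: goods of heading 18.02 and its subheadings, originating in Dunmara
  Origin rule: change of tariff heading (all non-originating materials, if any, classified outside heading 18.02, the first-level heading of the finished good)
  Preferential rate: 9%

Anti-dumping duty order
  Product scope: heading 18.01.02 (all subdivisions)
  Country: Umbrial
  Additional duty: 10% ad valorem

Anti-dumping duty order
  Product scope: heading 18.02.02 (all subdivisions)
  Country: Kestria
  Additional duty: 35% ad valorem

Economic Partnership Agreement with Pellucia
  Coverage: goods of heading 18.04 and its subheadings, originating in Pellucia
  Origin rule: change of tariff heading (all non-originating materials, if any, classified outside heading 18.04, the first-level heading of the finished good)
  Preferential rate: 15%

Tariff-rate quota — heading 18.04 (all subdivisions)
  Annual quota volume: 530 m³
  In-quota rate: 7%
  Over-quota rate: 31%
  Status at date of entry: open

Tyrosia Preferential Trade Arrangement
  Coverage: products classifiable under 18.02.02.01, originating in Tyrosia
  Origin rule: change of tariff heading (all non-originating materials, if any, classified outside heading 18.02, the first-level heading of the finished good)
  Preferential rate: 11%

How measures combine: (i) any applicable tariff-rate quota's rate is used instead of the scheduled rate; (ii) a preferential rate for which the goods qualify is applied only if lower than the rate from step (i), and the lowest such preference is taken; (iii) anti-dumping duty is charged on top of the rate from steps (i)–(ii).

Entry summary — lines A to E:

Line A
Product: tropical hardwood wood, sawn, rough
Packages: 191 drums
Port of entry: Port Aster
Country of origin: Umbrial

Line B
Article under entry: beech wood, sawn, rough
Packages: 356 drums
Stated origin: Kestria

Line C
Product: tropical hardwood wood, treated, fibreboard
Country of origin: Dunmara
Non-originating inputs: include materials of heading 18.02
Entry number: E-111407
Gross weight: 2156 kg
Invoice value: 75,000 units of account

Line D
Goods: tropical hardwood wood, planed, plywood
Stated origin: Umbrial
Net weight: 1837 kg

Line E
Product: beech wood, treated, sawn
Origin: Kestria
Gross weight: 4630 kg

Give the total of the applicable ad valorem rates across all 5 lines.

Line A: tropical hardwood → 18.02; sawn → 18.02.01; rough → 18.02.01.03. Scheduled 20%. No special measure applies. → 20%.
Line B: beech → 18.03; sawn → 18.03.01; rough → 18.03.01.03. Scheduled 29%. No special measure applies. → 29%.
Line C: tropical hardwood → 18.02; fibreboard → 18.02.02; treated → 18.02.02.03. Scheduled 34%. Dunmara agreement on 18.02: CTH not met. → 34%.
Line D: tropical hardwood → 18.02; plywood → 18.02.04; planed → 18.02.04.01. Scheduled 13%. No special measure applies. → 13%.
Line E: beech → 18.03; sawn → 18.03.01; treated → 18.03.01.01. Scheduled 5%. No special measure applies. → 5%.
Sum: 20% + 29% + 34% + 13% + 5% = 101%.

101%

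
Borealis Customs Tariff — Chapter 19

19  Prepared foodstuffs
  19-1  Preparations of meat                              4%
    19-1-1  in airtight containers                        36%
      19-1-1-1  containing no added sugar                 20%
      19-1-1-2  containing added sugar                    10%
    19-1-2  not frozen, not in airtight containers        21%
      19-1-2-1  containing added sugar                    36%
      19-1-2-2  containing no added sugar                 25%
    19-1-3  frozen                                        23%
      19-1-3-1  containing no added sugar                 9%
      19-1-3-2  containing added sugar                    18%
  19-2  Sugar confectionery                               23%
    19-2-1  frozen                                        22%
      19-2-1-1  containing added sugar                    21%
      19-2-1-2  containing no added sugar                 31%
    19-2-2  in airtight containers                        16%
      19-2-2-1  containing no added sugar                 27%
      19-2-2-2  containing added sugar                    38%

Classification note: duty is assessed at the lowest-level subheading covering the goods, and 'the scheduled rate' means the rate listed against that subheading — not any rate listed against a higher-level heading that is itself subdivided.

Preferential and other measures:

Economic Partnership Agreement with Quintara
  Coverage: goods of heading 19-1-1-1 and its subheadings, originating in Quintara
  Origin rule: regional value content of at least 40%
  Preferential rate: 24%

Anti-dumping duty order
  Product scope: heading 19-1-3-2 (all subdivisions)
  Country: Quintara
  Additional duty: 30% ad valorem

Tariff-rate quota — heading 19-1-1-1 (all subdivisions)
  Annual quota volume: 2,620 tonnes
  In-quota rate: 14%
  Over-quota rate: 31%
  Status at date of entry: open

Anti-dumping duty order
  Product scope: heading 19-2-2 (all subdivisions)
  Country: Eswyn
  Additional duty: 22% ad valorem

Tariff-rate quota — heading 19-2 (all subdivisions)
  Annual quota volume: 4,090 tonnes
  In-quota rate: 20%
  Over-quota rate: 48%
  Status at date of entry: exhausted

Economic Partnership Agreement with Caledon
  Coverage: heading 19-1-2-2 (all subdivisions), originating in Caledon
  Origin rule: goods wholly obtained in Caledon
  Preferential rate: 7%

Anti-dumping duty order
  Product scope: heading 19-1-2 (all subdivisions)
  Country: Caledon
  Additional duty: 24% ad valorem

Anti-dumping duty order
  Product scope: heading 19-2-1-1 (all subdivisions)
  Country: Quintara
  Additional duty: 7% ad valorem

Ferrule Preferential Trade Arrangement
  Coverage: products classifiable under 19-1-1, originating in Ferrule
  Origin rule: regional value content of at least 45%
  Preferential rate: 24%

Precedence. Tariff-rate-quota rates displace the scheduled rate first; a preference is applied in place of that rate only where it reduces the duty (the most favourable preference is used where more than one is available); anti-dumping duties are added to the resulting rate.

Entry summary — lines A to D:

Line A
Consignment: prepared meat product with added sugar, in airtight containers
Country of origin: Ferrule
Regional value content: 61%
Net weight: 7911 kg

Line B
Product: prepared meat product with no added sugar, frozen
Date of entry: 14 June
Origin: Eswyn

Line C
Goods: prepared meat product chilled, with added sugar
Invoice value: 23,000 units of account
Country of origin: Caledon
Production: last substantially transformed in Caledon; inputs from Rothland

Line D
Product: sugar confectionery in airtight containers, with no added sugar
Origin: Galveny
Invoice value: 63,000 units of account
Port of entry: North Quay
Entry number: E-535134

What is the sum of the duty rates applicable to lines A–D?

127%

Line A: prepared meat product → 19-1; in airtight containers → 19-1-1; with added sugar → 19-1-1-2. Scheduled 10%. Ferrule agreement on 19-1-1: RVC ≥ 45% → 24% available; preference 24% not lower than 10% → no reduction. → 10%.
Line B: prepared meat product → 19-1; frozen → 19-1-3; with no added sugar → 19-1-3-1. Scheduled 9%. No special measure applies. → 9%.
Line C: prepared meat product → 19-1; chilled → 19-1-2; with added sugar → 19-1-2-1. Scheduled 36%. Caledon agreement on 19-1-2-2: 19-1-2-1 not covered; anti-dumping (Caledon, 19-1-2): +24%; total 36% + 24% = 60%. → 60%.
Line D: sugar confectionery → 19-2; in airtight containers → 19-2-2; with no added sugar → 19-2-2-1. Scheduled 27%. quota on 19-2 exhausted → over-quota 48%. → 48%.
Sum: 10% + 9% + 60% + 48% = 127%.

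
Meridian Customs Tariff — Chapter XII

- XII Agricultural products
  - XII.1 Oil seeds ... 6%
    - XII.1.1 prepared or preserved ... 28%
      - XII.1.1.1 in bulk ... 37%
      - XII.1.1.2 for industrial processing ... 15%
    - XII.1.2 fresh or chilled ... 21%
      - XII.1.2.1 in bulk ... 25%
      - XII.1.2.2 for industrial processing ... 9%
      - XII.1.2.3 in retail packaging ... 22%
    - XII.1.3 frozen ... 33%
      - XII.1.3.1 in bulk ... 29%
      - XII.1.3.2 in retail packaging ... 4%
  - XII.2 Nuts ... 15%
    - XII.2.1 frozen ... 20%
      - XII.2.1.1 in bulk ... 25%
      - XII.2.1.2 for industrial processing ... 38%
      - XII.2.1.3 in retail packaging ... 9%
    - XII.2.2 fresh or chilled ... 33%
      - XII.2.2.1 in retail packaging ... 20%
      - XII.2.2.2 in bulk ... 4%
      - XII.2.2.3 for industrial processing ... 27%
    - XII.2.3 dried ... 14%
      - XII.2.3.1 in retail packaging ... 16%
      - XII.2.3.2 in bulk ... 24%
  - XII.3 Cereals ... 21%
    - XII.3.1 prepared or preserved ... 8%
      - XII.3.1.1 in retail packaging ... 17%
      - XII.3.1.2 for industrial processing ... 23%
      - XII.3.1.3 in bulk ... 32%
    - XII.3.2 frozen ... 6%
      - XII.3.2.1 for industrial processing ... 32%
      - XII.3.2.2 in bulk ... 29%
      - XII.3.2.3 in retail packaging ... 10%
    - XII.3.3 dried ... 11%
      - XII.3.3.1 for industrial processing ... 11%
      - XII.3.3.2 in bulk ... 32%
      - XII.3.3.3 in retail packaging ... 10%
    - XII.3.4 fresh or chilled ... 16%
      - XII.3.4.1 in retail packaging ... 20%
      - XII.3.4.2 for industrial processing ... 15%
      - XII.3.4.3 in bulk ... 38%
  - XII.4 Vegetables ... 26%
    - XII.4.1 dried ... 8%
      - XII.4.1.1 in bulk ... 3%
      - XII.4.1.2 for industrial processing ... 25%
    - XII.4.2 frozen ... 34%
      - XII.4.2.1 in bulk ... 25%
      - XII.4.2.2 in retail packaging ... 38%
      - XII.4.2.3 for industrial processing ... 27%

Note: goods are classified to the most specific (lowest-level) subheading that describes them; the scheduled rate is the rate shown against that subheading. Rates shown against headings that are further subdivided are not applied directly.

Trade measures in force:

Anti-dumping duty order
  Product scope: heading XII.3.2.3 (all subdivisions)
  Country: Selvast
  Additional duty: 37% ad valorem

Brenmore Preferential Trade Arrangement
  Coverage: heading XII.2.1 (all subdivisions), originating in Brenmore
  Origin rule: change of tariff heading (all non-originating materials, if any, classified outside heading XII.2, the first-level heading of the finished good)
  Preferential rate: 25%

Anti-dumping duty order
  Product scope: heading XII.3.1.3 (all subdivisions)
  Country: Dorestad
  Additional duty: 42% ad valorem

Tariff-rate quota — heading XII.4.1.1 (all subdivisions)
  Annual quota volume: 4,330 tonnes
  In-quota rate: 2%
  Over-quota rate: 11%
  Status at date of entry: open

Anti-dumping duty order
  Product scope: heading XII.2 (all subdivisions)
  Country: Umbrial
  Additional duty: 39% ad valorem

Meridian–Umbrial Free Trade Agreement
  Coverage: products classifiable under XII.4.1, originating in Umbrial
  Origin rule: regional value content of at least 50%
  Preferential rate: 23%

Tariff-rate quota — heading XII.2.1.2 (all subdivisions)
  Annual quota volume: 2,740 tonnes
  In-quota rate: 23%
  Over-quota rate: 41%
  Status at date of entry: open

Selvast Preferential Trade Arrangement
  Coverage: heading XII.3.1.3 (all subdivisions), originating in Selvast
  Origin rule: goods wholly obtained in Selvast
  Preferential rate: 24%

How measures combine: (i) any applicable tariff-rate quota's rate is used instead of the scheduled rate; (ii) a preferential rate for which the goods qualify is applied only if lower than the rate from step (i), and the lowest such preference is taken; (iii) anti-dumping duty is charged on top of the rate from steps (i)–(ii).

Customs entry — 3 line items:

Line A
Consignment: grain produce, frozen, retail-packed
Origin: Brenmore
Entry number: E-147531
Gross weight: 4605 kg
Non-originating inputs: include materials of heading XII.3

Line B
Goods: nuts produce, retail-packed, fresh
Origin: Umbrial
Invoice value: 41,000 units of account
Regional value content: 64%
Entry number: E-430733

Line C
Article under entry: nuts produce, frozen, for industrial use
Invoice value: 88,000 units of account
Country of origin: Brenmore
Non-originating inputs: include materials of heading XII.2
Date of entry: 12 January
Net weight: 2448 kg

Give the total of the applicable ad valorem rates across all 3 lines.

92%

Line A: grain → XII.3; frozen → XII.3.2; retail-packed → XII.3.2.3. Scheduled 10%. Brenmore agreement on XII.2.1: XII.3.2.3 not covered. → 10%.
Line B: nuts → XII.2; fresh → XII.2.2; retail-packed → XII.2.2.1. Scheduled 20%. Umbrial agreement on XII.4.1: XII.2.2.1 not covered; anti-dumping (Umbrial, XII.2): +39%; total 20% + 39% = 59%. → 59%.
Line C: nuts → XII.2; frozen → XII.2.1; for industrial use → XII.2.1.2. Scheduled 38%. quota on XII.2.1.2 open → in-quota 23%; Brenmore agreement on XII.2.1: CTH not met. → 23%.
Sum: 10% + 59% + 23% = 92%.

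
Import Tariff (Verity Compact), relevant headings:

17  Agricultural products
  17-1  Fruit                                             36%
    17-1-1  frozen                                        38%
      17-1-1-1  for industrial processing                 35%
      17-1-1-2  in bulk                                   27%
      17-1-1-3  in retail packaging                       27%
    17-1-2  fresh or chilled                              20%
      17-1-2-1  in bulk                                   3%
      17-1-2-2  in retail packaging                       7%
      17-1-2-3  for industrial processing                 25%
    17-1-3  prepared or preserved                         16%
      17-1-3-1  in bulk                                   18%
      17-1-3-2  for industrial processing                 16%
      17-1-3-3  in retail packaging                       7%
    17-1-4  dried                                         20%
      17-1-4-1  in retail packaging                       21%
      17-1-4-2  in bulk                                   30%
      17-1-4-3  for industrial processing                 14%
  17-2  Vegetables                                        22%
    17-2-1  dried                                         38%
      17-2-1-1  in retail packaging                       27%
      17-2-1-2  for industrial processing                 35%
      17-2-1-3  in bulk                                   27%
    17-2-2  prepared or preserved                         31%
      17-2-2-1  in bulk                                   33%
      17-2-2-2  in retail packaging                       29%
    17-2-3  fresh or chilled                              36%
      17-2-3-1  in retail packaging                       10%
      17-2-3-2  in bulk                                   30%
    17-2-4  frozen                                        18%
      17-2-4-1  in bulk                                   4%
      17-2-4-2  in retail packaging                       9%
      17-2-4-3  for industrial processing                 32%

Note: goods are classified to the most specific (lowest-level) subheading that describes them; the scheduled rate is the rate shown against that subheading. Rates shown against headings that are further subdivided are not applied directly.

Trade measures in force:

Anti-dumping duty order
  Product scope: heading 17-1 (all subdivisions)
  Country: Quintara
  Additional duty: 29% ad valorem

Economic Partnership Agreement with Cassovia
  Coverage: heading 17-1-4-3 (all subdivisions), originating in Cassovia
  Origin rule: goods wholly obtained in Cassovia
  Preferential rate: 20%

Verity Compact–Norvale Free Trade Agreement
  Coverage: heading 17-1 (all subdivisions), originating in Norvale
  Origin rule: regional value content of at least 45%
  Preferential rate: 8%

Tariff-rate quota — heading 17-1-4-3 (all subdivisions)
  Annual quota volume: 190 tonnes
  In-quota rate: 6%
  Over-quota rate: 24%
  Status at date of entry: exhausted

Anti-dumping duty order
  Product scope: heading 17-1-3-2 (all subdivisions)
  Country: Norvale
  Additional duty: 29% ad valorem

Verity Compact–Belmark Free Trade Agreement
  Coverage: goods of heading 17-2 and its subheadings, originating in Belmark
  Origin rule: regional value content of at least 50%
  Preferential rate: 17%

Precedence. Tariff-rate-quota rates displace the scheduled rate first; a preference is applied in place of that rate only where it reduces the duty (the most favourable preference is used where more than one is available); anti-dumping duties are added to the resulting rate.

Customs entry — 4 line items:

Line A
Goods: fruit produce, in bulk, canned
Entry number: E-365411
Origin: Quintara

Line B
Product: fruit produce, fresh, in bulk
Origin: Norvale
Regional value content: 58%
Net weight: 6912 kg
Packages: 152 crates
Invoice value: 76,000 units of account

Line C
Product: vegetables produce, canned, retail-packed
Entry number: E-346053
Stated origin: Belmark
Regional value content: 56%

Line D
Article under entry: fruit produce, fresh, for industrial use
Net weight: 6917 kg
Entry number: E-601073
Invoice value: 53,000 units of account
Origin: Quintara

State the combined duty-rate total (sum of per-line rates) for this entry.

121%

Line A: fruit → 17-1; canned → 17-1-3; in bulk → 17-1-3-1. Scheduled 18%. anti-dumping (Quintara, 17-1): +29%; total 18% + 29% = 47%. → 47%.
Line B: fruit → 17-1; fresh → 17-1-2; in bulk → 17-1-2-1. Scheduled 3%. Norvale agreement on 17-1: RVC ≥ 45% → 8% available; preference 8% not lower than 3% → no reduction. → 3%.
Line C: vegetables → 17-2; canned → 17-2-2; retail-packed → 17-2-2-2. Scheduled 29%. Belmark agreement on 17-2: RVC ≥ 50% → 17% available; preferential 17%. → 17%.
Line D: fruit → 17-1; fresh → 17-1-2; for industrial use → 17-1-2-3. Scheduled 25%. anti-dumping (Quintara, 17-1): +29%; total 25% + 29% = 54%. → 54%.
Sum: 47% + 3% + 17% + 54% = 121%.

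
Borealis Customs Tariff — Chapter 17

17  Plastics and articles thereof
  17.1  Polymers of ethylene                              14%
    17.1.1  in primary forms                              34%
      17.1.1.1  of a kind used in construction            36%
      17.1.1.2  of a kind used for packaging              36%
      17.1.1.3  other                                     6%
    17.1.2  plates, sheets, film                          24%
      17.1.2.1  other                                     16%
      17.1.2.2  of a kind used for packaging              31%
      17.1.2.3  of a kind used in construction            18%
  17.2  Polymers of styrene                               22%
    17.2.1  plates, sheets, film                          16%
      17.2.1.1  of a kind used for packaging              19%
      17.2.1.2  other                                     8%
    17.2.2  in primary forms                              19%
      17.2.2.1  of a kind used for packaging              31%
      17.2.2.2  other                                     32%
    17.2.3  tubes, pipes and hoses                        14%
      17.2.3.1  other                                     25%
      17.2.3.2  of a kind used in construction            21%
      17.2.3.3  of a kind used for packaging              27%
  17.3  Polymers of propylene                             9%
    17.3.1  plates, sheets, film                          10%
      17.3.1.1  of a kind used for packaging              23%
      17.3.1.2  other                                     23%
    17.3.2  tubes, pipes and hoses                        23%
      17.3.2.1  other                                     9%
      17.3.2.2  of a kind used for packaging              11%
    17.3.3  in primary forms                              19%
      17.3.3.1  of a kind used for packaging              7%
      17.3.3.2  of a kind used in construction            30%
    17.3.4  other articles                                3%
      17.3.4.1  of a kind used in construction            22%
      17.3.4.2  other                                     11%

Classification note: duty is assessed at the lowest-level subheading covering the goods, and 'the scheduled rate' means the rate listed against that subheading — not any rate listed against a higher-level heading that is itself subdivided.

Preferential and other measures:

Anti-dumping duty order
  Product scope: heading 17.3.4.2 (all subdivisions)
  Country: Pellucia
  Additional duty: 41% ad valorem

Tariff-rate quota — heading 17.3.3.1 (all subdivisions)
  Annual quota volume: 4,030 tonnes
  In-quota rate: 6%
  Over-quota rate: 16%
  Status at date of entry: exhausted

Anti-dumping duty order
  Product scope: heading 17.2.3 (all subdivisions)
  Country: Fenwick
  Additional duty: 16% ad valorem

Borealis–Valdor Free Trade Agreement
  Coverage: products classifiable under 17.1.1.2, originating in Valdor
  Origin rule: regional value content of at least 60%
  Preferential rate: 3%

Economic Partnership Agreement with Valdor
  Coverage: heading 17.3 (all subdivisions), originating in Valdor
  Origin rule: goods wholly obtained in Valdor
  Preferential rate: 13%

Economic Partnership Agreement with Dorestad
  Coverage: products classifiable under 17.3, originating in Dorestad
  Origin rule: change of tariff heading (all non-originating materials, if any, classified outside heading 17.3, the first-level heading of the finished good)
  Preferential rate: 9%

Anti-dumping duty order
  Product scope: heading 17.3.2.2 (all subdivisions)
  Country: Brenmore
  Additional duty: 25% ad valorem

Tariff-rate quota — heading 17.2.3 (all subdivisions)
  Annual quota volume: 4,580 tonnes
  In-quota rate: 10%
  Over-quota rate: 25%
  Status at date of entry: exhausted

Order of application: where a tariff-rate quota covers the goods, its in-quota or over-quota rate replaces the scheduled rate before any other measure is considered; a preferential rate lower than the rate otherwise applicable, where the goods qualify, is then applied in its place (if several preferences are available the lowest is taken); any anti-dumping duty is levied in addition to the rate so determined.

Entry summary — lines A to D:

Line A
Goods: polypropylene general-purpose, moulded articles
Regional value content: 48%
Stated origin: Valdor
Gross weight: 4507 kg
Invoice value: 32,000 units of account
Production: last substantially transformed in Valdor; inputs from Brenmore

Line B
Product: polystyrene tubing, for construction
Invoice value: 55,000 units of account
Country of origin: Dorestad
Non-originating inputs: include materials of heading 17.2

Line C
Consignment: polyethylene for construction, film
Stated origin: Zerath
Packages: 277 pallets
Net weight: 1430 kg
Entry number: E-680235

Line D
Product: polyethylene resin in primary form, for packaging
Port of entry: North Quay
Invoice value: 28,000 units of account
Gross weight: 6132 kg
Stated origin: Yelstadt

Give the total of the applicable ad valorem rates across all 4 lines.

Line A: polypropylene → 17.3; moulded articles → 17.3.4; general-purpose → 17.3.4.2. Scheduled 11%. Valdor agreement on 17.1.1.2: 17.3.4.2 not covered; Valdor agreement on 17.3: not wholly obtained. → 11%.
Line B: polystyrene → 17.2; tubing → 17.2.3; for construction → 17.2.3.2. Scheduled 21%. quota on 17.2.3 exhausted → over-quota 25%; Dorestad agreement on 17.3: 17.2.3.2 not covered. → 25%.
Line C: polyethylene → 17.1; film → 17.1.2; for construction → 17.1.2.3. Scheduled 18%. No special measure applies. → 18%.
Line D: polyethylene → 17.1; resin in primary form → 17.1.1; for packaging → 17.1.1.2. Scheduled 36%. No special measure applies. → 36%.
Sum: 11% + 25% + 18% + 36% = 90%.

90%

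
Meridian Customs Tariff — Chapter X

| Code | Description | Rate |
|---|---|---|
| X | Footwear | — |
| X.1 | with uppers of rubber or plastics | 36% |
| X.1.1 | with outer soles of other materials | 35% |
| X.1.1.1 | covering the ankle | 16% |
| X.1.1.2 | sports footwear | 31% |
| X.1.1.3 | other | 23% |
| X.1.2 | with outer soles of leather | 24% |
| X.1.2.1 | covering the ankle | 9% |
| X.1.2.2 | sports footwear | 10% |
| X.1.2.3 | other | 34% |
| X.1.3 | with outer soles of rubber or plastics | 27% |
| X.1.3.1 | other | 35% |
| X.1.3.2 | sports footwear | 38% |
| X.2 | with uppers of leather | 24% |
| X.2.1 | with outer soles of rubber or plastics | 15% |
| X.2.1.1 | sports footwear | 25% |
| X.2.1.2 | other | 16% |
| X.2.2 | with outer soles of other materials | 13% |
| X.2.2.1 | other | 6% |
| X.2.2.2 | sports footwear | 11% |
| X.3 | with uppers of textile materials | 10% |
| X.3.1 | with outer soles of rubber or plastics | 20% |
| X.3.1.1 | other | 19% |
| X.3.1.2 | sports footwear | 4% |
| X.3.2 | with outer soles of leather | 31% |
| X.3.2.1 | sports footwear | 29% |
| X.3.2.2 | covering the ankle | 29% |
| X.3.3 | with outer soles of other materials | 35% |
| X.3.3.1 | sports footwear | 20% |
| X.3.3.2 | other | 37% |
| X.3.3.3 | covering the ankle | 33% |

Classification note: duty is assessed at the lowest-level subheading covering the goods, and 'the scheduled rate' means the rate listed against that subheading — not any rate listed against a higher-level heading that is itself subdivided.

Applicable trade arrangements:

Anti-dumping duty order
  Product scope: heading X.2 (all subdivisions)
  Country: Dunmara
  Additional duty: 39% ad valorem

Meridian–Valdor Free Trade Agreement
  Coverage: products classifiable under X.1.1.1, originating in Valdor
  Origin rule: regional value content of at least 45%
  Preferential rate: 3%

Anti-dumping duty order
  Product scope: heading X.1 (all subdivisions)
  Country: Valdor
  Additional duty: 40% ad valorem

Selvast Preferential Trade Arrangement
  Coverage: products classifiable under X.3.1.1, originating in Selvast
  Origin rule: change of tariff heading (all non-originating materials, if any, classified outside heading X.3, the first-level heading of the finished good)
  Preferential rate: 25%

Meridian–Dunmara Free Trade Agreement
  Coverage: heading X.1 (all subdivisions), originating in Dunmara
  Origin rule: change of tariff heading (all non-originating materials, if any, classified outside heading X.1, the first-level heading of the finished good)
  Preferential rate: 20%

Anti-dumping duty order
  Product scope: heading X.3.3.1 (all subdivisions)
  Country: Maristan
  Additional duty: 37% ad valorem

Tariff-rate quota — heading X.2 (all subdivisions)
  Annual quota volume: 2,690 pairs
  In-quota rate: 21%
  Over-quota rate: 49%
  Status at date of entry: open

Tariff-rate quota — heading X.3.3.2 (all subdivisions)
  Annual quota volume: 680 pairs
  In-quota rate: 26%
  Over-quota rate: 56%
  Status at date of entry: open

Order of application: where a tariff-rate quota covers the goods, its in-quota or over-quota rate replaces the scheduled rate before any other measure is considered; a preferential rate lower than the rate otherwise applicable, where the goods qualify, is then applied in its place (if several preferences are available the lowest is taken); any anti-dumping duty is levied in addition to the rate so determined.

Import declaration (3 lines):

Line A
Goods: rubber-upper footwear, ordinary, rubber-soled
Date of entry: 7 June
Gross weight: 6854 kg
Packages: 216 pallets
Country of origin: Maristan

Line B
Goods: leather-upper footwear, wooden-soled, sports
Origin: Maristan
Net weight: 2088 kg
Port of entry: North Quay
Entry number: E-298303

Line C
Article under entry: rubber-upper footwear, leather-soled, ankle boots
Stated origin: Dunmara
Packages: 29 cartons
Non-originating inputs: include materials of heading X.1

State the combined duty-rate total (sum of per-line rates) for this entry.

Line A: rubber-upper → X.1; rubber-soled → X.1.3; ordinary → X.1.3.1. Scheduled 35%. No special measure applies. → 35%.
Line B: leather-upper → X.2; wooden-soled → X.2.2; sports → X.2.2.2. Scheduled 11%. quota on X.2 open → in-quota 21%. → 21%.
Line C: rubber-upper → X.1; leather-soled → X.1.2; ankle boots → X.1.2.1. Scheduled 9%. Dunmara agreement on X.1: CTH not met. → 9%.
Sum: 35% + 21% + 9% = 65%.

65%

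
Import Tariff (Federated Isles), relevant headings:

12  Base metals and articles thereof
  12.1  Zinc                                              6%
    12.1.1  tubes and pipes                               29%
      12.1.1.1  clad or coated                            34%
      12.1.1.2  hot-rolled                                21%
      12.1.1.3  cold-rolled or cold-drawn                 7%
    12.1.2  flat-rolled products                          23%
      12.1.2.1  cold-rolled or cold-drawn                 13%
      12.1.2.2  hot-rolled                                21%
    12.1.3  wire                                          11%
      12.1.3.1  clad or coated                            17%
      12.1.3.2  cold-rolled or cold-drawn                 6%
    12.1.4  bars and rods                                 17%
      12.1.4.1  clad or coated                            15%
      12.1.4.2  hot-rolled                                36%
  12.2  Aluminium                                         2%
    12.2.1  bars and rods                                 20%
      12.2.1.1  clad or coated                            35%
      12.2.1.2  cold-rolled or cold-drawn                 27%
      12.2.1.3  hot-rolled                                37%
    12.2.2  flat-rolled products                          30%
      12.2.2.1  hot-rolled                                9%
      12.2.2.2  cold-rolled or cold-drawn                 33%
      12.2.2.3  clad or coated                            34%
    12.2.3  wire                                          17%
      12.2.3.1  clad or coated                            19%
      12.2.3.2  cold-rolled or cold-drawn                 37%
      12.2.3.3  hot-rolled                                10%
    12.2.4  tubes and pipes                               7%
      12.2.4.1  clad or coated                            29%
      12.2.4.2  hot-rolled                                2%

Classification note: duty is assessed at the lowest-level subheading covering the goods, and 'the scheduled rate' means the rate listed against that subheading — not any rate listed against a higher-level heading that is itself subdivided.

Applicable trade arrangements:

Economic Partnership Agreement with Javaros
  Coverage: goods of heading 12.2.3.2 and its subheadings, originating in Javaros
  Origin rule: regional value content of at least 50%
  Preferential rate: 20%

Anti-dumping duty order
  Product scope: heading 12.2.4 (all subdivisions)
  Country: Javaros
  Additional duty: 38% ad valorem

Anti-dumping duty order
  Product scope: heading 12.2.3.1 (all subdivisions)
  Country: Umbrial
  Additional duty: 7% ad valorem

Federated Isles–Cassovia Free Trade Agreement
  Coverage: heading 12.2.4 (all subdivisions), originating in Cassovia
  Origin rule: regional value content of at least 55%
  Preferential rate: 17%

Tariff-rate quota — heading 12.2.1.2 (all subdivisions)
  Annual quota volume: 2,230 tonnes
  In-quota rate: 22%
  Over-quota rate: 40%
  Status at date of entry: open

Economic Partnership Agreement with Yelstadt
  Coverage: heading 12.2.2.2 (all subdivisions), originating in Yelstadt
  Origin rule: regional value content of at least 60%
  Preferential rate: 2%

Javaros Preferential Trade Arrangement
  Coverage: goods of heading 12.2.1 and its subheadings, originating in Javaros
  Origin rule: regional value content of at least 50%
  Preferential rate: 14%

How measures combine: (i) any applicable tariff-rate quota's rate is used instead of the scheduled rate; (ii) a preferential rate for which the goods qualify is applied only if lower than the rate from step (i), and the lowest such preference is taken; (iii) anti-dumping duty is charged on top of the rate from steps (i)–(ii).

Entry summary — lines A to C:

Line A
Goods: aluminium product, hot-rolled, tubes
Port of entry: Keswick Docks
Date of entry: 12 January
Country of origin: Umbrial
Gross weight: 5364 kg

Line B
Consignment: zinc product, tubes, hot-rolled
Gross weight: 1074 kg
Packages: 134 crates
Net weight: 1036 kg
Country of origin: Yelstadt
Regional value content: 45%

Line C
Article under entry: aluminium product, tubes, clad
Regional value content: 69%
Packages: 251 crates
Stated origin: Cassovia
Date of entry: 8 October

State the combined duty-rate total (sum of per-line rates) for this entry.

Line A: aluminium → 12.2; tubes → 12.2.4; hot-rolled → 12.2.4.2. Scheduled 2%. No special measure applies. → 2%.
Line B: zinc → 12.1; tubes → 12.1.1; hot-rolled → 12.1.1.2. Scheduled 21%. Yelstadt agreement on 12.2.2.2: 12.1.1.2 not covered. → 21%.
Line C: aluminium → 12.2; tubes → 12.2.4; clad → 12.2.4.1. Scheduled 29%. Cassovia agreement on 12.2.4: RVC ≥ 55% → 17% available; preferential 17%. → 17%.
Sum: 2% + 21% + 17% = 40%.

40%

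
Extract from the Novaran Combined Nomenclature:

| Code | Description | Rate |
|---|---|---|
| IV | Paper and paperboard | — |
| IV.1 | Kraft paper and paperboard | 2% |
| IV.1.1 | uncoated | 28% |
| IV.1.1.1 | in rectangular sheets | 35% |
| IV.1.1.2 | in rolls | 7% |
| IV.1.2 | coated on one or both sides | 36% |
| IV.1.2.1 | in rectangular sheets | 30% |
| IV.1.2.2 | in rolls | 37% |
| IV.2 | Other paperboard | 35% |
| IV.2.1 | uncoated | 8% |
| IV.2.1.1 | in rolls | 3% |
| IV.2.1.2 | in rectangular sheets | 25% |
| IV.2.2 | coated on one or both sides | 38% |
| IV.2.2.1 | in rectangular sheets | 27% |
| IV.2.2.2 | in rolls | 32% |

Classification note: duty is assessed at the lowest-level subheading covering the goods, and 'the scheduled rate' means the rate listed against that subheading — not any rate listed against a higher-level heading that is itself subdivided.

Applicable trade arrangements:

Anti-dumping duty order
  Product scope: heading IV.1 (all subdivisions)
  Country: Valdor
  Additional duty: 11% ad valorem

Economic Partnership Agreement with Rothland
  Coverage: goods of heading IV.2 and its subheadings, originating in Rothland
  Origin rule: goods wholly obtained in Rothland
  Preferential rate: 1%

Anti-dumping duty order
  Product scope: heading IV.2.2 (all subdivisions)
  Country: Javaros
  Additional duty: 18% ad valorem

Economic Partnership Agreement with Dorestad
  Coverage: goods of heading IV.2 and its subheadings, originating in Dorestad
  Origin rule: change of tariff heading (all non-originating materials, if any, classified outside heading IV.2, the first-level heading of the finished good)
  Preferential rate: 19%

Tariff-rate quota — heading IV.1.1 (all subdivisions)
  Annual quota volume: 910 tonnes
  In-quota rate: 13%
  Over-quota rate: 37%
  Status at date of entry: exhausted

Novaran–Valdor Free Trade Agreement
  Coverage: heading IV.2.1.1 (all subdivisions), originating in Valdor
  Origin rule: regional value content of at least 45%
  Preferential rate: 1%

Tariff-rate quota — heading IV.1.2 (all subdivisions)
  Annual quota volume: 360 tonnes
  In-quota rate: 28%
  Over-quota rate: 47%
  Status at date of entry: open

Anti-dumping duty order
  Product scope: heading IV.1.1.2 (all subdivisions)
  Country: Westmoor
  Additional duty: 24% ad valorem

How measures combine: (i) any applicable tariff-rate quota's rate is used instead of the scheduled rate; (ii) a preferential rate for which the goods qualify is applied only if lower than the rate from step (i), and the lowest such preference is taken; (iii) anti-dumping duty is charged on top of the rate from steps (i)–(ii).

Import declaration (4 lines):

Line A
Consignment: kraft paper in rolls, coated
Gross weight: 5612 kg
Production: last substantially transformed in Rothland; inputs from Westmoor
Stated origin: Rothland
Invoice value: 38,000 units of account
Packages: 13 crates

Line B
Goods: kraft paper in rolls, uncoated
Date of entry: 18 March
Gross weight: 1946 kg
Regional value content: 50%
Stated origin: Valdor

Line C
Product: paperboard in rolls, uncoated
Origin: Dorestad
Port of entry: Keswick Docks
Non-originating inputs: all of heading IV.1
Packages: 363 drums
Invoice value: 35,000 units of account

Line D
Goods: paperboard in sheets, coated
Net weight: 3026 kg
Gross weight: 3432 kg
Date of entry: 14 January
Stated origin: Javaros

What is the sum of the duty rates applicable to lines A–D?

124%

Line A: kraft paper → IV.1; coated → IV.1.2; in rolls → IV.1.2.2. Scheduled 37%. quota on IV.1.2 open → in-quota 28%; Rothland agreement on IV.2: IV.1.2.2 not covered. → 28%.
Line B: kraft paper → IV.1; uncoated → IV.1.1; in rolls → IV.1.1.2. Scheduled 7%. quota on IV.1.1 exhausted → over-quota 37%; Valdor agreement on IV.2.1.1: IV.1.1.2 not covered; anti-dumping (Valdor, IV.1): +11%; total 37% + 11% = 48%. → 48%.
Line C: paperboard → IV.2; uncoated → IV.2.1; in rolls → IV.2.1.1. Scheduled 3%. Dorestad agreement on IV.2: CTH met → 19% available; preference 19% not lower than 3% → no reduction. → 3%.
Line D: paperboard → IV.2; coated → IV.2.2; in sheets → IV.2.2.1. Scheduled 27%. anti-dumping (Javaros, IV.2.2): +18%; total 27% + 18% = 45%. → 45%.
Sum: 28% + 48% + 3% + 45% = 124%.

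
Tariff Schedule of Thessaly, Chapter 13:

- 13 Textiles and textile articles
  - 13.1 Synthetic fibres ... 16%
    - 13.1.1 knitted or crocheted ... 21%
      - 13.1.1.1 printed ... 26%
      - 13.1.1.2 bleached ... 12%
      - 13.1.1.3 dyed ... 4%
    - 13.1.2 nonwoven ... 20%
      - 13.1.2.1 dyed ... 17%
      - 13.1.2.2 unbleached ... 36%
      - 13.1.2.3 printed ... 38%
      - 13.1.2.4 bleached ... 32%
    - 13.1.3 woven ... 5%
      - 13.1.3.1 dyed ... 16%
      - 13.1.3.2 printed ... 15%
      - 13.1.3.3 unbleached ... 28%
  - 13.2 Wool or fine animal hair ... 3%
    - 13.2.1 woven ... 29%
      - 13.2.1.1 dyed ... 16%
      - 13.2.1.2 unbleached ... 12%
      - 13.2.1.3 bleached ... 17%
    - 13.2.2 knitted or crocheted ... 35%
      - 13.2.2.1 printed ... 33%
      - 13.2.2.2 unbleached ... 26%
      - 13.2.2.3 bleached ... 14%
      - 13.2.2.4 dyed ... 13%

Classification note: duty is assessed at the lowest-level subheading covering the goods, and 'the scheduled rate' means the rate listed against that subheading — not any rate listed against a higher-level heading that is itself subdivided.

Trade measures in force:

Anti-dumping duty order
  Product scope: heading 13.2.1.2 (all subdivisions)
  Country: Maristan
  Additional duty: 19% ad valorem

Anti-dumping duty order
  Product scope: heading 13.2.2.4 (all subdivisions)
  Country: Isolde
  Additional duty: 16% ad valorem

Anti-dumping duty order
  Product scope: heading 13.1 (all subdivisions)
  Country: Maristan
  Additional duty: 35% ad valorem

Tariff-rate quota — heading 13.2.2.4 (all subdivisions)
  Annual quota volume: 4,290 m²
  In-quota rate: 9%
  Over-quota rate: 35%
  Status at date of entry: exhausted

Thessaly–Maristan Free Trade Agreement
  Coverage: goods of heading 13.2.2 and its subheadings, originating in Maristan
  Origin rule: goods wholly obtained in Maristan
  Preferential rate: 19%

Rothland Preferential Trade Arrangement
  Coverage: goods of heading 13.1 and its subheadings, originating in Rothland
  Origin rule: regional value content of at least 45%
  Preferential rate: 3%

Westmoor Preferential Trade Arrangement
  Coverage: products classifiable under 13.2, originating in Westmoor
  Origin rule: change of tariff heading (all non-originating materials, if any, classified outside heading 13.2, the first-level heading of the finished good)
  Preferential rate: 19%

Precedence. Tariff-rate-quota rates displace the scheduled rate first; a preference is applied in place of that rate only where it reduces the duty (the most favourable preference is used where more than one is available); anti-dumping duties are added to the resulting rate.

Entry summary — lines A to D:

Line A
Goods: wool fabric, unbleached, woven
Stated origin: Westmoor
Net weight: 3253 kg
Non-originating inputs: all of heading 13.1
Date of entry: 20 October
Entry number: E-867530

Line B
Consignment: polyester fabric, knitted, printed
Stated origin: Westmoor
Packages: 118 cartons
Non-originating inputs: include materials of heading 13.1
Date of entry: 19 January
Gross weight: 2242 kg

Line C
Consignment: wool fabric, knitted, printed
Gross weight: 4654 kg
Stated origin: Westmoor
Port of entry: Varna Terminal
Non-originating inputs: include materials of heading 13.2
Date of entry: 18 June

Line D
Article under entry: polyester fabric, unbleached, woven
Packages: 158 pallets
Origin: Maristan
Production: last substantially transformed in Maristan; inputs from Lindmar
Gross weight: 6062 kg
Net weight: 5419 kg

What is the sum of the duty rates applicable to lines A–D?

Line A: wool → 13.2; woven → 13.2.1; unbleached → 13.2.1.2. Scheduled 12%. Westmoor agreement on 13.2: CTH met → 19% available; preference 19% not lower than 12% → no reduction. → 12%.
Line B: polyester → 13.1; knitted → 13.1.1; printed → 13.1.1.1. Scheduled 26%. Westmoor agreement on 13.2: 13.1.1.1 not covered. → 26%.
Line C: wool → 13.2; knitted → 13.2.2; printed → 13.2.2.1. Scheduled 33%. Westmoor agreement on 13.2: CTH not met. → 33%.
Line D: polyester → 13.1; woven → 13.1.3; unbleached → 13.1.3.3. Scheduled 28%. Maristan agreement on 13.2.2: 13.1.3.3 not covered; anti-dumping (Maristan, 13.1): +35%; total 28% + 35% = 63%. → 63%.
Sum: 12% + 26% + 33% + 63% = 134%.

134%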